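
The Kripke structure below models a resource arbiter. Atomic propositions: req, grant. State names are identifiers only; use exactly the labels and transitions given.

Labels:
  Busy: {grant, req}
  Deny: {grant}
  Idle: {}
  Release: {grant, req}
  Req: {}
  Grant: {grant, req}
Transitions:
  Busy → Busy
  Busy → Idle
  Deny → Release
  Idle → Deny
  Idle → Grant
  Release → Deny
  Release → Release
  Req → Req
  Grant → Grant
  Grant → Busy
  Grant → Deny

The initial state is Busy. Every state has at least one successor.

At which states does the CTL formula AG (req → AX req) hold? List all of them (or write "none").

{Req}

States satisfying req → AX req: {Deny, Idle, Req}.
States satisfying AG (req → AX req): {Req}.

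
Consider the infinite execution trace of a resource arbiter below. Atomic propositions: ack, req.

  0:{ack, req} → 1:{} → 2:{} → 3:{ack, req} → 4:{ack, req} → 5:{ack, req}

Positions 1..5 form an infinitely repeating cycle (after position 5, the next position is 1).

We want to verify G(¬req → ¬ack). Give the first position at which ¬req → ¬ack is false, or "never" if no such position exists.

never

¬req → ¬ack holds at every position 0..5, and those are all the positions the trace ever visits, so the invariant G(¬req → ¬ack) is never violated.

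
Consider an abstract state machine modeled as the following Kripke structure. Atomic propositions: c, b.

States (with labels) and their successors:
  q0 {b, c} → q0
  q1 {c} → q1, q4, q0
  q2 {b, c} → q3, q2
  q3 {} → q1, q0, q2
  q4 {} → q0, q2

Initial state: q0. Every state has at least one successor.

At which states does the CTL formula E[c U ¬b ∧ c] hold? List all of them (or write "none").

States satisfying c: {q0, q1, q2}.
States satisfying ¬b ∧ c: {q1}.
States satisfying E[c U ¬b ∧ c]: {q1}.

{q1}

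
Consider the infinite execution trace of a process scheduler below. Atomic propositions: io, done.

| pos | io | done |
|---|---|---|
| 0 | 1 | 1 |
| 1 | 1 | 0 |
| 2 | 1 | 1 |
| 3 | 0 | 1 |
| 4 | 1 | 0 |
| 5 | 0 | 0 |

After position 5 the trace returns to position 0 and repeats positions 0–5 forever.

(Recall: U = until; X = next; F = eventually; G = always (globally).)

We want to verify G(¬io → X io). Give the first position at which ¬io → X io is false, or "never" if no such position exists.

never

¬io → X io holds at every position 0..5, and those are all the positions the trace ever visits, so the invariant G(¬io → X io) is never violated.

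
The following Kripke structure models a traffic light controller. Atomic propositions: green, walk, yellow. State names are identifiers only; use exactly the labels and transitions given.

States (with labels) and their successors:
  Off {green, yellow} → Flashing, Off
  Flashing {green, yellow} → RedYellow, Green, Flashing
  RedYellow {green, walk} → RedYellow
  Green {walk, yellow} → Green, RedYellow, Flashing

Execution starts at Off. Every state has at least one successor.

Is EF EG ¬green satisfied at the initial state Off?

States satisfying EG ¬green: {Green}.
States satisfying EF EG ¬green: {Off, Flashing, Green}.
Some path from Off reaches a state where EG ¬green holds.
Off ∈ Sat(EF EG ¬green).

Holds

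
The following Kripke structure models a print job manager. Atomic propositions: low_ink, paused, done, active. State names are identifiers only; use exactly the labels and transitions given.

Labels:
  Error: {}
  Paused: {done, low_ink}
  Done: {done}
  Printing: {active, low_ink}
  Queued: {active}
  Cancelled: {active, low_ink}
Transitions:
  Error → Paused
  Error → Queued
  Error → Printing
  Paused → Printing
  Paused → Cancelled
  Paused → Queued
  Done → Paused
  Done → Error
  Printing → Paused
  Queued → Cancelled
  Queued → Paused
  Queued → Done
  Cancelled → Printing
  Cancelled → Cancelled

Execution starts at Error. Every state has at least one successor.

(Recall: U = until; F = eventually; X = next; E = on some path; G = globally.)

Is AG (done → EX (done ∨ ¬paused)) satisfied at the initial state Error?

Satisfied

States satisfying done → EX (done ∨ ¬paused): {Error, Paused, Done, Printing, Queued, Cancelled}.
States satisfying AG (done → EX (done ∨ ¬paused)): {Error, Paused, Done, Printing, Queued, Cancelled}.
Every state reachable from Error satisfies done → EX (done ∨ ¬paused).
Error ∈ Sat(AG (done → EX (done ∨ ¬paused))).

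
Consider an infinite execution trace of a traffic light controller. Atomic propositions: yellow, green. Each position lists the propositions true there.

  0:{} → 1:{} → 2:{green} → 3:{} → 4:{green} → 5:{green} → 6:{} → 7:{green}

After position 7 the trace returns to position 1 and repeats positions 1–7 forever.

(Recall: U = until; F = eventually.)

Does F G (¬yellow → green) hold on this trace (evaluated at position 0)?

G (¬yellow → green) is false at every position 0..7, so it never becomes true and F G (¬yellow → green) fails.

Violated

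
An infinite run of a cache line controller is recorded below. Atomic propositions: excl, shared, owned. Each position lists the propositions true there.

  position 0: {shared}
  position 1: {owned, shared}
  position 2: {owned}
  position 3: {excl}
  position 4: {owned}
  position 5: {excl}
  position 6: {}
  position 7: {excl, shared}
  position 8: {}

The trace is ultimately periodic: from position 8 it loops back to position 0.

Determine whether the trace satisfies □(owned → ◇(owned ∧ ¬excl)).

owned → ◇(owned ∧ ¬excl) holds at every position 0..8, and those are all positions ever visited, so □(owned → ◇(owned ∧ ¬excl)) holds.
Positions where owned holds: 1, 2, 4.
Check ◇(owned ∧ ¬excl) at each: 1→ok, 2→ok, 4→ok.

Yes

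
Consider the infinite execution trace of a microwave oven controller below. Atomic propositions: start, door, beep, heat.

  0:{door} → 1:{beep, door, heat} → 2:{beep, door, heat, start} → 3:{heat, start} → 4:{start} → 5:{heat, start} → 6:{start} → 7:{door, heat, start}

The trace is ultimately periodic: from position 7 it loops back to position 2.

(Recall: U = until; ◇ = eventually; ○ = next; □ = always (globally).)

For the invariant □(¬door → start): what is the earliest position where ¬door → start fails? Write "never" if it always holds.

never

¬door → start holds at every position 0..7, and those are all the positions the trace ever visits, so the invariant □(¬door → start) is never violated.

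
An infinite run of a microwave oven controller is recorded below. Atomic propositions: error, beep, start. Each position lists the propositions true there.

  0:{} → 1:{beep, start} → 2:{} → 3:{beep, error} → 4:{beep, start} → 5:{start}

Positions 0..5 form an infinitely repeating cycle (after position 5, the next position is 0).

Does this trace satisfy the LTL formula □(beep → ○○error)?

Does not hold

beep → ○○error must hold at every position from 0 onward. It fails at position 3, so □(beep → ○○error) is false.
Positions where beep holds: 1, 3, 4.
Check ○○error at each: 1→ok, 3→fails, 4→fails.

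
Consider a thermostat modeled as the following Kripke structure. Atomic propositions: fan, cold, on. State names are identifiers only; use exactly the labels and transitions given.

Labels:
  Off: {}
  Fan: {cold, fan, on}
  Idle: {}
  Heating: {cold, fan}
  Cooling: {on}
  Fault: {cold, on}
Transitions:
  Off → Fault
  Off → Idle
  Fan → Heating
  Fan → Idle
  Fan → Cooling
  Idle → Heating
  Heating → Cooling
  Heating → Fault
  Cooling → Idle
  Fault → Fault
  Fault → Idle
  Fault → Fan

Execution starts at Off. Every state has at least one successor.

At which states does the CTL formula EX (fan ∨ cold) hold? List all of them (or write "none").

{Off, Fan, Idle, Heating, Fault}

States satisfying fan ∨ cold: {Fan, Heating, Fault}.
States satisfying EX (fan ∨ cold): {Off, Fan, Idle, Heating, Fault}.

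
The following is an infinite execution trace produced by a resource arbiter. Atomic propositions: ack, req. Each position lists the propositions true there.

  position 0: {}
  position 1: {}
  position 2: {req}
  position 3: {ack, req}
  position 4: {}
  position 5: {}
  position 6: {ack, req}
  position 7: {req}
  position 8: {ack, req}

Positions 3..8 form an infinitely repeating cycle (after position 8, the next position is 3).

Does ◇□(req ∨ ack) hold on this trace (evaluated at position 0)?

Violated

□(req ∨ ack) is false at every position 0..8, so it never becomes true and ◇□(req ∨ ack) fails.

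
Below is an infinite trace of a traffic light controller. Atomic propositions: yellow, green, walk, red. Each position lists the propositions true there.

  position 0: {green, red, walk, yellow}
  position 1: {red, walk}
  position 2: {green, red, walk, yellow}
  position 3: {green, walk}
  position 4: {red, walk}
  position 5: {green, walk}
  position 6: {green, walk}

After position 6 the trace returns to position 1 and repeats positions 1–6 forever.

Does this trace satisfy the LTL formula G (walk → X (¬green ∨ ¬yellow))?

Violated

walk → X (¬green ∨ ¬yellow) must hold at every position from 0 onward. It fails at position 1, so G (walk → X (¬green ∨ ¬yellow)) is false.
Positions where walk holds: 0, 1, 2, 3, 4, 5, 6.
Check X (¬green ∨ ¬yellow) at each: 0→ok, 1→fails, 2→ok, 3→ok, 4→ok, 5→ok, 6→ok.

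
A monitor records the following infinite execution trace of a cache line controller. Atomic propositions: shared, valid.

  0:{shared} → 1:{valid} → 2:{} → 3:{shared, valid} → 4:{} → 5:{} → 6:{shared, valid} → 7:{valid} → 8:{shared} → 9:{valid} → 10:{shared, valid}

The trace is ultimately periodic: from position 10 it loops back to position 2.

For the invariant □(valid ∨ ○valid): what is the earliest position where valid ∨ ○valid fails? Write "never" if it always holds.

4

Check valid ∨ ○valid at each position in order: 0 ✓, 1 ✓, 2 ✓, 3 ✓.
At position 4 the labels are {} and the next position 5 has {}, so valid ∨ ○valid is false there. This is the first violation.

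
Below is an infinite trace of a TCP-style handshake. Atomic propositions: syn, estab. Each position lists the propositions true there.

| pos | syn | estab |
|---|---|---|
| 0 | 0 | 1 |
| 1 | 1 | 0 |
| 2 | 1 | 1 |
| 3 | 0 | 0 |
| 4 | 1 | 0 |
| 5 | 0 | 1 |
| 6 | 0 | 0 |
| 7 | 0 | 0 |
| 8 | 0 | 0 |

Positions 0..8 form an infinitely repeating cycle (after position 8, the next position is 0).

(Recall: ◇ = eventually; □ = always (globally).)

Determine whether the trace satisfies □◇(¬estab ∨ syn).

◇(¬estab ∨ syn) holds at every position 0..8, and those are all positions ever visited, so □◇(¬estab ∨ syn) holds.

Satisfied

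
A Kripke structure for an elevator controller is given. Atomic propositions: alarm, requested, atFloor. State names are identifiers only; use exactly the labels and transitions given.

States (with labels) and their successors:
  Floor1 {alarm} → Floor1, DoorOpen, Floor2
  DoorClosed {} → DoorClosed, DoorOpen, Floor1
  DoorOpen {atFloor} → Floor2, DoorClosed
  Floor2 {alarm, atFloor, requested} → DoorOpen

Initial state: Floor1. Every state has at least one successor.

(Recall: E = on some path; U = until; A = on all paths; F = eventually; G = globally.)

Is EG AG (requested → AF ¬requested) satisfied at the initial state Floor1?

States satisfying AG (requested → AF ¬requested): {Floor1, DoorClosed, DoorOpen, Floor2}.
States satisfying EG AG (requested → AF ¬requested): {Floor1, DoorClosed, DoorOpen, Floor2}.
Floor1 ∈ Sat(EG AG (requested → AF ¬requested)).

Yes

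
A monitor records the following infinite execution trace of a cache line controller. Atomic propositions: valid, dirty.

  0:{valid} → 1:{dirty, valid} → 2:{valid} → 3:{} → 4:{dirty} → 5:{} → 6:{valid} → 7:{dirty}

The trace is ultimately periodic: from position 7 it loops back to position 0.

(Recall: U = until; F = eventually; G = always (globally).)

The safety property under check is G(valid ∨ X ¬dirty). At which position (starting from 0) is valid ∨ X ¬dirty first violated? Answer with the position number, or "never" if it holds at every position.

3

Check valid ∨ X ¬dirty at each position in order: 0 ✓, 1 ✓, 2 ✓.
At position 3 the labels are {} and the next position 4 has {dirty}, so valid ∨ X ¬dirty is false there. This is the first violation.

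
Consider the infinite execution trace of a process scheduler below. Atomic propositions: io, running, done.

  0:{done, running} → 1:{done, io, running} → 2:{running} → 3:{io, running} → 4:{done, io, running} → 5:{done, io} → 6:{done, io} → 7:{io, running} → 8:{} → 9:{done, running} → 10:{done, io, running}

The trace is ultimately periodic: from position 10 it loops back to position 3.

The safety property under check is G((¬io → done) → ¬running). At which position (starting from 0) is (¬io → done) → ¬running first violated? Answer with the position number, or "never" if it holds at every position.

0

At position 0 the labels are {done, running}, so (¬io → done) → ¬running is false there. This is the first violation.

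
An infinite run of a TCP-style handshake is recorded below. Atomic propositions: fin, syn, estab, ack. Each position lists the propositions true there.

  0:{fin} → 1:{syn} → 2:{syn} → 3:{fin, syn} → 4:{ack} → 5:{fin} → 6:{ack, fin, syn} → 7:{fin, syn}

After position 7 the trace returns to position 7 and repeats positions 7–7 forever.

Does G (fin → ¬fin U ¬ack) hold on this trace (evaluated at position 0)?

No

fin → ¬fin U ¬ack must hold at every position from 0 onward. It fails at position 6, so G (fin → ¬fin U ¬ack) is false.
Positions where fin holds: 0, 3, 5, 6, 7.
Check ¬fin U ¬ack at each: 0→ok, 3→ok, 5→ok, 6→fails, 7→ok.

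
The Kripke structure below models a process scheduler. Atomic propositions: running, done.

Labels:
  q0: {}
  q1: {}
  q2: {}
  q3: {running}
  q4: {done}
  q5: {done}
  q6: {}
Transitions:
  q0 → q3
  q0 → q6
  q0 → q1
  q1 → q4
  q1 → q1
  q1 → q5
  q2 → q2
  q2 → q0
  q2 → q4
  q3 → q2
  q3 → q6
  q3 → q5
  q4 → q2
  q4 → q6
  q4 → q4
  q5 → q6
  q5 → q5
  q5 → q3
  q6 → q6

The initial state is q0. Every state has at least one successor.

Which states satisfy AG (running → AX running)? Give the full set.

States satisfying running → AX running: {q0, q1, q2, q4, q5, q6}.
States satisfying AG (running → AX running): {q6}.

{q6}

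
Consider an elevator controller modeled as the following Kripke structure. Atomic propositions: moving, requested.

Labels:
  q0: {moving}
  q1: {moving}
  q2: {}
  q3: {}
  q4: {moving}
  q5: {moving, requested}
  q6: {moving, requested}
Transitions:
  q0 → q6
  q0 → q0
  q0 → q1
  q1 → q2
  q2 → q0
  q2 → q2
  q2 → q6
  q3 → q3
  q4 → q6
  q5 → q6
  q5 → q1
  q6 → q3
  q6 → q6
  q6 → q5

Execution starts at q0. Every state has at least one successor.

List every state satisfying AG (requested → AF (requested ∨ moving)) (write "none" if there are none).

States satisfying requested → AF (requested ∨ moving): {q0, q1, q2, q3, q4, q5, q6}.
States satisfying AG (requested → AF (requested ∨ moving)): {q0, q1, q2, q3, q4, q5, q6}.

{q0, q1, q2, q3, q4, q5, q6}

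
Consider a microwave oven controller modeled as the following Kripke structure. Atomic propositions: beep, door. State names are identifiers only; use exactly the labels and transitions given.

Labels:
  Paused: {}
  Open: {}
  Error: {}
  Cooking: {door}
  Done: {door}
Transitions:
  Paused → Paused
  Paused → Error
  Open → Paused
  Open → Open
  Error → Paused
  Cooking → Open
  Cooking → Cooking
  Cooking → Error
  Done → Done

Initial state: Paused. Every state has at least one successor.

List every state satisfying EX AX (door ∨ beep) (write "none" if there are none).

{Done}

States satisfying AX (door ∨ beep): {Done}.
States satisfying EX AX (door ∨ beep): {Done}.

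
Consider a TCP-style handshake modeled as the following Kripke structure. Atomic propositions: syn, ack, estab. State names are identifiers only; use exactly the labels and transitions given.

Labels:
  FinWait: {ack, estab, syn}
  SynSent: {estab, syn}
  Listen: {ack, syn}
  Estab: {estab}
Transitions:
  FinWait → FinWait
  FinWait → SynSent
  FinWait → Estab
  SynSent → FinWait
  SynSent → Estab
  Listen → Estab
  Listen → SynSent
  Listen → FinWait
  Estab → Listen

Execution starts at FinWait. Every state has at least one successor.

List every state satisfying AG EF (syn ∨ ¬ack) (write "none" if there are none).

{FinWait, SynSent, Listen, Estab}

States satisfying EF (syn ∨ ¬ack): {FinWait, SynSent, Listen, Estab}.
States satisfying AG EF (syn ∨ ¬ack): {FinWait, SynSent, Listen, Estab}.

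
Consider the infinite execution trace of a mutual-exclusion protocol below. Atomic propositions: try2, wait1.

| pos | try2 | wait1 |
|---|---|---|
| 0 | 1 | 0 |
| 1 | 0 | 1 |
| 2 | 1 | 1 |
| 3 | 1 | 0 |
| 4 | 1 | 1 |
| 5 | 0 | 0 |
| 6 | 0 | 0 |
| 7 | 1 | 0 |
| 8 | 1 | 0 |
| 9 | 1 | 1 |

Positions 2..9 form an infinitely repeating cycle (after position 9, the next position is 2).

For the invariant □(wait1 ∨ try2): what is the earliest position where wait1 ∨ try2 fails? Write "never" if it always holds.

Check wait1 ∨ try2 at each position in order: 0 ✓, 1 ✓, 2 ✓, 3 ✓, 4 ✓.
At position 5 the labels are {}, so wait1 ∨ try2 is false there. This is the first violation.

5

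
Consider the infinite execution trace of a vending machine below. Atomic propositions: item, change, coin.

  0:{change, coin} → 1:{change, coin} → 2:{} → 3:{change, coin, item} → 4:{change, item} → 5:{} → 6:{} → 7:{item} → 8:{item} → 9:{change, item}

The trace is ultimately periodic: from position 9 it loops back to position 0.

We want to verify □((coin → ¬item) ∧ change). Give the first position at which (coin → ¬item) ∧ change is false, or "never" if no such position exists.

Check (coin → ¬item) ∧ change at each position in order: 0 ✓, 1 ✓.
At position 2 the labels are {}, so (coin → ¬item) ∧ change is false there. This is the first violation.

2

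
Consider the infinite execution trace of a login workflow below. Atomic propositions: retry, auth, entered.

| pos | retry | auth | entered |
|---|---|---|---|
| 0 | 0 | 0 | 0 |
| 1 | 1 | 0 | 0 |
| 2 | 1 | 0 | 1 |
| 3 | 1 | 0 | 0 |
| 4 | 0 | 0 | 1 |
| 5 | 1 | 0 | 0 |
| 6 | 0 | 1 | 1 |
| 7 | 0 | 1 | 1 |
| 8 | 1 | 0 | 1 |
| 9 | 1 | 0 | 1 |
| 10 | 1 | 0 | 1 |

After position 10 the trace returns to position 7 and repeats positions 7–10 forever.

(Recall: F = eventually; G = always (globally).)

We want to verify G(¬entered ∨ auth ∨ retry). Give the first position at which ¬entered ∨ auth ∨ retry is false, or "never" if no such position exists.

Check ¬entered ∨ auth ∨ retry at each position in order: 0 ✓, 1 ✓, 2 ✓, 3 ✓.
At position 4 the labels are {entered}, so ¬entered ∨ auth ∨ retry is false there. This is the first violation.

4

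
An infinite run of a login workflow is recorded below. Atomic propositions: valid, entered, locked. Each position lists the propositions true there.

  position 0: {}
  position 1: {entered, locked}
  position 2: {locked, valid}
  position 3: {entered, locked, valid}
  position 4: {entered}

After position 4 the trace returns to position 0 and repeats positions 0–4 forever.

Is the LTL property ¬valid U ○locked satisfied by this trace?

Walking from position 0: ○locked first holds at position 0, and ¬valid holds at every earlier position along the way, so ¬valid U ○locked holds.

Yes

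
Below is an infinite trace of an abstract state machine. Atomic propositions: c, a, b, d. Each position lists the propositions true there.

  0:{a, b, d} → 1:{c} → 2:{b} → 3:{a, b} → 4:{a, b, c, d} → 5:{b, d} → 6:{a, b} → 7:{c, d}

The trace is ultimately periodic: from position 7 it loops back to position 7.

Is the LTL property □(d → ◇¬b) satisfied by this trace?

d → ◇¬b holds at every position 0..7, and those are all positions ever visited, so □(d → ◇¬b) holds.
Positions where d holds: 0, 4, 5, 7.
Check ◇¬b at each: 0→ok, 4→ok, 5→ok, 7→ok.

Yes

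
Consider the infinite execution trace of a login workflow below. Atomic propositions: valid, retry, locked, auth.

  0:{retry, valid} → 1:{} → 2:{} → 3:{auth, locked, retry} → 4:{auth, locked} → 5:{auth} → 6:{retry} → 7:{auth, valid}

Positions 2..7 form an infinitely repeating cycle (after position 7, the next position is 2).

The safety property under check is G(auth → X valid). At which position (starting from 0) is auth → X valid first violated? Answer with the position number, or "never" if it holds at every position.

3

Check auth → X valid at each position in order: 0 ✓, 1 ✓, 2 ✓.
At position 3 the labels are {auth, locked, retry} and the next position 4 has {auth, locked}, so auth → X valid is false there. This is the first violation.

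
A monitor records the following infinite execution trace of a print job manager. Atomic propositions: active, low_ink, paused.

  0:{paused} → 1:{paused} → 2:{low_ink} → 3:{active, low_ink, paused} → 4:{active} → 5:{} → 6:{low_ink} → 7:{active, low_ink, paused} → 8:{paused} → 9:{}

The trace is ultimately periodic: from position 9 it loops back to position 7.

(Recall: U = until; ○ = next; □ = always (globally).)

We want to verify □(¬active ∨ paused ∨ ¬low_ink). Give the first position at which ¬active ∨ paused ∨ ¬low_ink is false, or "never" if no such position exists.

never

¬active ∨ paused ∨ ¬low_ink holds at every position 0..9, and those are all the positions the trace ever visits, so the invariant □(¬active ∨ paused ∨ ¬low_ink) is never violated.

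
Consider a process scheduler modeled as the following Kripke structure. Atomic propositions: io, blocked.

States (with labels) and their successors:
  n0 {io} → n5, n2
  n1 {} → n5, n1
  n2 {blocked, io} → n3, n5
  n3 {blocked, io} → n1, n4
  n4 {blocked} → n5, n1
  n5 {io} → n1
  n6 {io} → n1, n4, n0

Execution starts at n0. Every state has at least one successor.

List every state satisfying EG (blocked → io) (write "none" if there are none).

States satisfying blocked → io: {n0, n1, n2, n3, n5, n6}.
States satisfying EG (blocked → io): {n0, n1, n2, n3, n5, n6}.

{n0, n1, n2, n3, n5, n6}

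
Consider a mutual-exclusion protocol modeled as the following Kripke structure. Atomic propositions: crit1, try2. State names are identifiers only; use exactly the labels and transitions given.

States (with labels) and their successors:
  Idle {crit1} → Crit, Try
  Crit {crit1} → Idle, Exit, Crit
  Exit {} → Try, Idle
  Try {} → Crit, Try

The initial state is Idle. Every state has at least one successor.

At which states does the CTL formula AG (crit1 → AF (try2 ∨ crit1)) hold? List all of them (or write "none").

{Idle, Crit, Exit, Try}

States satisfying crit1 → AF (try2 ∨ crit1): {Idle, Crit, Exit, Try}.
States satisfying AG (crit1 → AF (try2 ∨ crit1)): {Idle, Crit, Exit, Try}.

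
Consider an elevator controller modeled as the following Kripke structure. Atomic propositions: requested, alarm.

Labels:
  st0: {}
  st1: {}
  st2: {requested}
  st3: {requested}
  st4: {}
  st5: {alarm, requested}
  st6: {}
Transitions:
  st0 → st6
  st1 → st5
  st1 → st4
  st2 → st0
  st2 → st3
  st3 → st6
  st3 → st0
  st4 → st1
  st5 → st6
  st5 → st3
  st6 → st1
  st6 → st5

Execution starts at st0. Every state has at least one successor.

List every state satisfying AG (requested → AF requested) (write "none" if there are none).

States satisfying requested → AF requested: {st0, st1, st2, st3, st4, st5, st6}.
States satisfying AG (requested → AF requested): {st0, st1, st2, st3, st4, st5, st6}.

{st0, st1, st2, st3, st4, st5, st6}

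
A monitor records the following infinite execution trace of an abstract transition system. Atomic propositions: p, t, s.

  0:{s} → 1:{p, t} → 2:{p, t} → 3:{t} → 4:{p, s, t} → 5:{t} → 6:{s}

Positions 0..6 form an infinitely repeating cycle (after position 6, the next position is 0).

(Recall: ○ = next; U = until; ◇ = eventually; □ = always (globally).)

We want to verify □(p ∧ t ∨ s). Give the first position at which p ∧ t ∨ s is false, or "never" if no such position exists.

Check p ∧ t ∨ s at each position in order: 0 ✓, 1 ✓, 2 ✓.
At position 3 the labels are {t}, so p ∧ t ∨ s is false there. This is the first violation.

3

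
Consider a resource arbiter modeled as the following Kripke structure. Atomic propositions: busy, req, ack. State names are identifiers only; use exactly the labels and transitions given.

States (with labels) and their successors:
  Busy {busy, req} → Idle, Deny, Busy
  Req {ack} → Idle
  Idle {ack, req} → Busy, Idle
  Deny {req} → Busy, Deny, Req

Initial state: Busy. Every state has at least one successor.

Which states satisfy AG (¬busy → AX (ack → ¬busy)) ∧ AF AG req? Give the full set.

States satisfying ¬busy → AX (ack → ¬busy): {Busy, Req, Idle, Deny}.
States satisfying AG (¬busy → AX (ack → ¬busy)): {Busy, Req, Idle, Deny}.
States satisfying AG req: ∅.
States satisfying AF AG req: ∅.
States satisfying AG (¬busy → AX (ack → ¬busy)) ∧ AF AG req: ∅.

none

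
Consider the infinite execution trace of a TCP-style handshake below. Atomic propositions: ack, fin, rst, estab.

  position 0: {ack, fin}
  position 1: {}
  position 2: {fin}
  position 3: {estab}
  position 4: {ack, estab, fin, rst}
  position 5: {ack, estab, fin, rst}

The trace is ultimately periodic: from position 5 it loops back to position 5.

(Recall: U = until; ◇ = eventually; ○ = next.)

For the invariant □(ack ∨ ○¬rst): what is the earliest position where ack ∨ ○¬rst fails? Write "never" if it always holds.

Check ack ∨ ○¬rst at each position in order: 0 ✓, 1 ✓, 2 ✓.
At position 3 the labels are {estab} and the next position 4 has {ack, estab, fin, rst}, so ack ∨ ○¬rst is false there. This is the first violation.

3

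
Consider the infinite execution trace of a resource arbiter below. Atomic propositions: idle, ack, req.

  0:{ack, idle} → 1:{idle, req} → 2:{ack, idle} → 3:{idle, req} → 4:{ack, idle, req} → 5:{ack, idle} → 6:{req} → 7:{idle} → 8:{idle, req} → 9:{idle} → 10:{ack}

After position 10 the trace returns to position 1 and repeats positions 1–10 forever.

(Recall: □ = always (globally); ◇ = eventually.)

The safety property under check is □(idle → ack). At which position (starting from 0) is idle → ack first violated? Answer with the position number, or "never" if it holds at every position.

Check idle → ack at each position in order: 0 ✓.
At position 1 the labels are {idle, req}, so idle → ack is false there. This is the first violation.

1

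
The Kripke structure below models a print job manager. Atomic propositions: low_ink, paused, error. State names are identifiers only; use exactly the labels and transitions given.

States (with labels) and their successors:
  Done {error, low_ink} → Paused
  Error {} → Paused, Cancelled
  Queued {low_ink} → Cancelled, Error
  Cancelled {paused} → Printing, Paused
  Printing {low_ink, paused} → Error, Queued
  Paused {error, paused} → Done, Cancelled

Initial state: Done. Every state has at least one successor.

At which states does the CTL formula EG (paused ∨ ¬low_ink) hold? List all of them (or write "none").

States satisfying paused ∨ ¬low_ink: {Error, Cancelled, Printing, Paused}.
States satisfying EG (paused ∨ ¬low_ink): {Error, Cancelled, Printing, Paused}.

{Error, Cancelled, Printing, Paused}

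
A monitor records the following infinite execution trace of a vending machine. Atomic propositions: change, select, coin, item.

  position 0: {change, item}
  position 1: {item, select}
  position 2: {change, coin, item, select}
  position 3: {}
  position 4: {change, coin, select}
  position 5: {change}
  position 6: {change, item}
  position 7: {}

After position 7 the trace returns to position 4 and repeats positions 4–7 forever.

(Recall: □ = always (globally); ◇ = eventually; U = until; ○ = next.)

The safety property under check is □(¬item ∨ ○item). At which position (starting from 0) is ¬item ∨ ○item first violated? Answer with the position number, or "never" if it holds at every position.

2

Check ¬item ∨ ○item at each position in order: 0 ✓, 1 ✓.
At position 2 the labels are {change, coin, item, select} and the next position 3 has {}, so ¬item ∨ ○item is false there. This is the first violation.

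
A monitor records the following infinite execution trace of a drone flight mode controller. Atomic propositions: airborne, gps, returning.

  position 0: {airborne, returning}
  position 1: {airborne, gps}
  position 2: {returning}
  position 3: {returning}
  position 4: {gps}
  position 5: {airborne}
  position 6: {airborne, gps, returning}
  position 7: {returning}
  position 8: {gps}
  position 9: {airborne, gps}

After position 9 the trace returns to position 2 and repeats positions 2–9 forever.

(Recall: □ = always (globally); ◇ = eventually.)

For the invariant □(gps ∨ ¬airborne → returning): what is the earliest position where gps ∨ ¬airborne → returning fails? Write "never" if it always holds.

Check gps ∨ ¬airborne → returning at each position in order: 0 ✓.
At position 1 the labels are {airborne, gps}, so gps ∨ ¬airborne → returning is false there. This is the first violation.

1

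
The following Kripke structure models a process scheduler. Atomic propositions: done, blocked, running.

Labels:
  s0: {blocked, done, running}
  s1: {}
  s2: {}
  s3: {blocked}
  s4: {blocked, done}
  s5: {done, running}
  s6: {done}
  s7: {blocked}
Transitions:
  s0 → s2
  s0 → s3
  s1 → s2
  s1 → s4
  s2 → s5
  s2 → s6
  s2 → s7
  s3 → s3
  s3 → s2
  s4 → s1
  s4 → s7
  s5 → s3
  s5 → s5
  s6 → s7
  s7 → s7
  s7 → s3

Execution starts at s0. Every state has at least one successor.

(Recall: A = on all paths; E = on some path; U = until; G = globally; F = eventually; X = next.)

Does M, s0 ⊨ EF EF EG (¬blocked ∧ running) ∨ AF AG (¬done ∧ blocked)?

Yes

States satisfying EF EG (¬blocked ∧ running): {s0, s1, s2, s3, s4, s5, s6, s7}.
States satisfying EF EF EG (¬blocked ∧ running): {s0, s1, s2, s3, s4, s5, s6, s7}.
States satisfying AG (¬done ∧ blocked): ∅.
States satisfying AF AG (¬done ∧ blocked): ∅.
States satisfying EF EF EG (¬blocked ∧ running) ∨ AF AG (¬done ∧ blocked): {s0, s1, s2, s3, s4, s5, s6, s7}.
s0 ∈ Sat(EF EF EG (¬blocked ∧ running) ∨ AF AG (¬done ∧ blocked)).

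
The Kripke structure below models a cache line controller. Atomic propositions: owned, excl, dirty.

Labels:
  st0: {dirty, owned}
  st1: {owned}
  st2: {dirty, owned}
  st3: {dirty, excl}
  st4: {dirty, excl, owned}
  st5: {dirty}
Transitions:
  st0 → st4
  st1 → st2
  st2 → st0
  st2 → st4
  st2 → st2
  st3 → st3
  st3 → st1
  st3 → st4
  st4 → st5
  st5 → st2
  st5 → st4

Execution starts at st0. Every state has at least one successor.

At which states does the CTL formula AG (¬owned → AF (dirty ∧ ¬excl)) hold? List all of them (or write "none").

States satisfying ¬owned → AF (dirty ∧ ¬excl): {st0, st1, st2, st4, st5}.
States satisfying AG (¬owned → AF (dirty ∧ ¬excl)): {st0, st1, st2, st4, st5}.

{st0, st1, st2, st4, st5}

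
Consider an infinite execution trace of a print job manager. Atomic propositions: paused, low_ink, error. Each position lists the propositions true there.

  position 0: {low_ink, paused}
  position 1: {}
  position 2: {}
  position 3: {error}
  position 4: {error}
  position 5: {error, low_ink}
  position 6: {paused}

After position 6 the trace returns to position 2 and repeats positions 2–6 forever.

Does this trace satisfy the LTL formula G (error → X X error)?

error → X X error must hold at every position from 0 onward. It fails at position 4, so G (error → X X error) is false.
Positions where error holds: 3, 4, 5.
Check X X error at each: 3→ok, 4→fails, 5→fails.

Does not hold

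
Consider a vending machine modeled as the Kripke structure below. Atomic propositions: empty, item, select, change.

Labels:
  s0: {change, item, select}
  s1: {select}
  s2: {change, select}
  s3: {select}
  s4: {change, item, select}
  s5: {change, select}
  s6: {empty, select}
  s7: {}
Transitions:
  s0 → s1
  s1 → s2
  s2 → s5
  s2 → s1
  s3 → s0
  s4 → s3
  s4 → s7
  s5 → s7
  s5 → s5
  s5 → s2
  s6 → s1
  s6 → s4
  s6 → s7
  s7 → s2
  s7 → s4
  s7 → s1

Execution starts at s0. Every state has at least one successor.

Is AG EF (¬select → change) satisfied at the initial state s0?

Yes

States satisfying EF (¬select → change): {s0, s1, s2, s3, s4, s5, s6, s7}.
States satisfying AG EF (¬select → change): {s0, s1, s2, s3, s4, s5, s6, s7}.
Every state reachable from s0 satisfies EF (¬select → change).
s0 ∈ Sat(AG EF (¬select → change)).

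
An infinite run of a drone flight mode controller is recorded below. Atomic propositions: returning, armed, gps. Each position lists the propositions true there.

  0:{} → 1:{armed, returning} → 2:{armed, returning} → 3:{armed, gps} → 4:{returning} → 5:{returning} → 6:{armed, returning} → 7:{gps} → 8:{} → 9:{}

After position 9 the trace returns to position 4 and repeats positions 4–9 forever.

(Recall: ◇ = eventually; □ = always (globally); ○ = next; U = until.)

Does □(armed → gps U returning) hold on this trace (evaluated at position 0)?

armed → gps U returning holds at every position 0..9, and those are all positions ever visited, so □(armed → gps U returning) holds.
Positions where armed holds: 1, 2, 3, 6.
Check gps U returning at each: 1→ok, 2→ok, 3→ok, 6→ok.

Yes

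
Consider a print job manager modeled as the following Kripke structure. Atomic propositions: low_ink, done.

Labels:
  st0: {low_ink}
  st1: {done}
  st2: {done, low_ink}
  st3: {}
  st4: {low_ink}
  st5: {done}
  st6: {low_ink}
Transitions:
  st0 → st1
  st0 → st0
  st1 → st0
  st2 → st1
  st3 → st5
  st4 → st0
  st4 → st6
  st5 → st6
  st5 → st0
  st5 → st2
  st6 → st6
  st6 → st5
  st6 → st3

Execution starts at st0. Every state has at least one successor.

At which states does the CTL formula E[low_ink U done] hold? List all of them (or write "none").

States satisfying low_ink: {st0, st2, st4, st6}.
States satisfying done: {st1, st2, st5}.
States satisfying E[low_ink U done]: {st0, st1, st2, st4, st5, st6}.

{st0, st1, st2, st4, st5, st6}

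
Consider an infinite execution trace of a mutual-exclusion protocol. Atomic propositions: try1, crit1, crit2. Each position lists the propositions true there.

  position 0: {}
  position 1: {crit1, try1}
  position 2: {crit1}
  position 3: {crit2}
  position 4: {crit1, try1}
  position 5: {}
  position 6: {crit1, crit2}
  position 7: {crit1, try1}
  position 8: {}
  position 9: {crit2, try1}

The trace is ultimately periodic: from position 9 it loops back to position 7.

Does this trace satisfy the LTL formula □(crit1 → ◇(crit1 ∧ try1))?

Yes

crit1 → ◇(crit1 ∧ try1) holds at every position 0..9, and those are all positions ever visited, so □(crit1 → ◇(crit1 ∧ try1)) holds.
Positions where crit1 holds: 1, 2, 4, 6, 7.
Check ◇(crit1 ∧ try1) at each: 1→ok, 2→ok, 4→ok, 6→ok, 7→ok.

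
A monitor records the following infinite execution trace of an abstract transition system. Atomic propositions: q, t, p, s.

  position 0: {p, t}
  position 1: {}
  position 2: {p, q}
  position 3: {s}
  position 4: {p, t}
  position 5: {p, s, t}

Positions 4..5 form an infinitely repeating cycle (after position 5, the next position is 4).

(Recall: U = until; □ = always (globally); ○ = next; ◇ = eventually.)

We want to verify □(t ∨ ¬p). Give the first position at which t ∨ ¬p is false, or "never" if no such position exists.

2

Check t ∨ ¬p at each position in order: 0 ✓, 1 ✓.
At position 2 the labels are {p, q}, so t ∨ ¬p is false there. This is the first violation.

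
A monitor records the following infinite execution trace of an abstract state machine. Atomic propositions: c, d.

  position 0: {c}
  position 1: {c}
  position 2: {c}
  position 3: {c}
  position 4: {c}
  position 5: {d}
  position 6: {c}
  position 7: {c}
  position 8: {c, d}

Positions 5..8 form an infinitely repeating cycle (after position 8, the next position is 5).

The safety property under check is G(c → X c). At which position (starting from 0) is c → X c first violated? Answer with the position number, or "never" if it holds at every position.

Check c → X c at each position in order: 0 ✓, 1 ✓, 2 ✓, 3 ✓.
At position 4 the labels are {c} and the next position 5 has {d}, so c → X c is false there. This is the first violation.

4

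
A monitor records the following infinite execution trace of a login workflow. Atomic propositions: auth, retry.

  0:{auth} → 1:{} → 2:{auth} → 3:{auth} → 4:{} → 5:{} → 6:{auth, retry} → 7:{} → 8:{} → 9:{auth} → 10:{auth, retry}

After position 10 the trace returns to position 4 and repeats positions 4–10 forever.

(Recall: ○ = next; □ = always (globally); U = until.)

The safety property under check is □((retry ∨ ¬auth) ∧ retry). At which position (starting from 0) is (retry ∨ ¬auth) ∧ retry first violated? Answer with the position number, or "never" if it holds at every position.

0

At position 0 the labels are {auth}, so (retry ∨ ¬auth) ∧ retry is false there. This is the first violation.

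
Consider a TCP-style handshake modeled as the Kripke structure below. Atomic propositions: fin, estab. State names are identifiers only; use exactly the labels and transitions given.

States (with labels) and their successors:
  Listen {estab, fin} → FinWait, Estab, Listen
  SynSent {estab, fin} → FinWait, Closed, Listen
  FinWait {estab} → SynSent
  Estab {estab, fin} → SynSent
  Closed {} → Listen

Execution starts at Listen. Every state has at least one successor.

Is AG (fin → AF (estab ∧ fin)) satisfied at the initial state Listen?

States satisfying fin → AF (estab ∧ fin): {Listen, SynSent, FinWait, Estab, Closed}.
States satisfying AG (fin → AF (estab ∧ fin)): {Listen, SynSent, FinWait, Estab, Closed}.
Every state reachable from Listen satisfies fin → AF (estab ∧ fin).
Listen ∈ Sat(AG (fin → AF (estab ∧ fin))).

Holds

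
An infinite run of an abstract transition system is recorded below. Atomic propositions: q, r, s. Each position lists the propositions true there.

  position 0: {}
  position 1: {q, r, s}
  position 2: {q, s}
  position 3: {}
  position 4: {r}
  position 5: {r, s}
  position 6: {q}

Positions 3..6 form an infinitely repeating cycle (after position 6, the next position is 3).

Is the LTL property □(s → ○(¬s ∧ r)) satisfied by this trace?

No

s → ○(¬s ∧ r) must hold at every position from 0 onward. It fails at position 1, so □(s → ○(¬s ∧ r)) is false.
Positions where s holds: 1, 2, 5.
Check ○(¬s ∧ r) at each: 1→fails, 2→fails, 5→fails.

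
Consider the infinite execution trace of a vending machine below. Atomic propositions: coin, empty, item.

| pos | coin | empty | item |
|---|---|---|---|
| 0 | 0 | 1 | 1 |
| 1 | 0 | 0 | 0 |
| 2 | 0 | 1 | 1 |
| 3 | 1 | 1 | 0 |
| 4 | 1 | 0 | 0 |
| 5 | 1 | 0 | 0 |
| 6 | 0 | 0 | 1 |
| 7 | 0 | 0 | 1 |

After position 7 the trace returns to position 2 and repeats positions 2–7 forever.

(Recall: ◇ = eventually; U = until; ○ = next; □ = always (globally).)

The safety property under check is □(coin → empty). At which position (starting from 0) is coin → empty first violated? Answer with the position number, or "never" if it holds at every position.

Check coin → empty at each position in order: 0 ✓, 1 ✓, 2 ✓, 3 ✓.
At position 4 the labels are {coin}, so coin → empty is false there. This is the first violation.

4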